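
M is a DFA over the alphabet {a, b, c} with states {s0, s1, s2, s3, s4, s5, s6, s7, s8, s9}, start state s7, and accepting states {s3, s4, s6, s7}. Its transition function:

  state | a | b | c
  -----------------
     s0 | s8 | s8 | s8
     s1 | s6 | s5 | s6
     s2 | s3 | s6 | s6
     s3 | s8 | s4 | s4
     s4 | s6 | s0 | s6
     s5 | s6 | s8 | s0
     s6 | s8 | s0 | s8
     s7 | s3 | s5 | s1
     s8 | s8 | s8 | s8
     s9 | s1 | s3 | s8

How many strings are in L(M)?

The useful subgraph on states {s1, s3, s4, s5, s6, s7} is acyclic, so L(M) is finite; the longest accepting path visits 4 useful states, giving maximum string length 3.
Counting accepting paths from s7 by length: 1 of length 0, 1 of length 1, 5 of length 2, 5 of length 3. Total 12.

12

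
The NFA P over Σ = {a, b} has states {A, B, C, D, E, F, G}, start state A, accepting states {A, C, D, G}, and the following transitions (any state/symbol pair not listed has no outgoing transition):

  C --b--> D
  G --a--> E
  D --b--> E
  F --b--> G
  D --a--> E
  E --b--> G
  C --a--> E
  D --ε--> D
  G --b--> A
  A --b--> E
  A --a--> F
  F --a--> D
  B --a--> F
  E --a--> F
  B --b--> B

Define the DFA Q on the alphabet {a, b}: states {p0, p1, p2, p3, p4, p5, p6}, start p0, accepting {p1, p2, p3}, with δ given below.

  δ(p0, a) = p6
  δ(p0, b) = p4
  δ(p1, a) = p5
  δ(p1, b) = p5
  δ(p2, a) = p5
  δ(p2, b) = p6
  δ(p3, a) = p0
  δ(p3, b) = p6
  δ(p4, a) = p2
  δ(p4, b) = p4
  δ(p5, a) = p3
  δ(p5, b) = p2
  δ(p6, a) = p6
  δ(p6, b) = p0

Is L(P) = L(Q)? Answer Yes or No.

No

The empty string ε is accepted by P but rejected by Q.
So L(P) ≠ L(Q).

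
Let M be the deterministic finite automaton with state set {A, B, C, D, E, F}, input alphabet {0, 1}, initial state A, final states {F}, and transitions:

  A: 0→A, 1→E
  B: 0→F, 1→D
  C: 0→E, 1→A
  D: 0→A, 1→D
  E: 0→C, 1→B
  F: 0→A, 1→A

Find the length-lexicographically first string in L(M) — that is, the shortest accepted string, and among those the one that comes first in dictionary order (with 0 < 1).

110

A breadth-first search from A reaches an accepting state first via the path A → E → B → F on input 110.
No string of length < 3 is accepted (BFS exhausts all shorter strings without reaching an accepting state), and 110 is the lexicographically least accepting string of length 3.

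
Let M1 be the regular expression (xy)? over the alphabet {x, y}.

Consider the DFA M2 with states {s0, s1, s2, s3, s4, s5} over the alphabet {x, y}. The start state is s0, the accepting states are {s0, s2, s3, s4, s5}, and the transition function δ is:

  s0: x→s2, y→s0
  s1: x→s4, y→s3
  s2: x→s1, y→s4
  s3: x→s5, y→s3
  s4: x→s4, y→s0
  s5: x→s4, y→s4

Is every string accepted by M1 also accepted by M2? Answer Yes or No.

Yes

Converting the expression M1 to a DFA (subset construction, then merging equivalent states) gives the minimal DFA with states {r0, r1, r2, r3}, start state r0, accepting states {r0, r3} and transitions r0: x→r1, y→r2; r1: x→r2, y→r3; r2: x→r2, y→r2; r3: x→r2, y→r2.
Exploring the product automaton M1 × M2 from the start pair (r0, s0), following both machines on each input symbol, reaches 9 state pairs: (r0, s0), (r1, s2), (r2, s0), (r2, s1), (r3, s4), (r2, s2), (r2, s4), (r2, s3), (r2, s5).
M1 accepts in {r0, r3} and M2 accepts in {s0, s2, s3, s4, s5}. The reachable pairs whose M1-component is accepting are (r0, s0), (r3, s4); in each of them the M2-component is accepting too, so the product for L(M1) \ L(M2) (M1-component accepting, M2-component rejecting) has no reachable accepting pair and the difference is empty.
Hence every string in L(M1) is also in L(M2).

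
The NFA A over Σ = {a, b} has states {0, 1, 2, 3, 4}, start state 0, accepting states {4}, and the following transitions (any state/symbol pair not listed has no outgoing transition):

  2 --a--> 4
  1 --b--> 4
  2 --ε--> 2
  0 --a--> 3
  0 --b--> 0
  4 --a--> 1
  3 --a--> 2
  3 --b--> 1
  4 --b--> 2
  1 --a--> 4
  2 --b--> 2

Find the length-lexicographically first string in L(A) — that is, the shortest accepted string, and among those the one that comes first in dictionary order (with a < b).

aaa

A breadth-first search from 0 reaches an accepting state first via the path 0 → 3 → 2 → 4 on input aaa.
No string of length < 3 is accepted (BFS exhausts all shorter strings without reaching an accepting state), and aaa is the lexicographically least accepting string of length 3.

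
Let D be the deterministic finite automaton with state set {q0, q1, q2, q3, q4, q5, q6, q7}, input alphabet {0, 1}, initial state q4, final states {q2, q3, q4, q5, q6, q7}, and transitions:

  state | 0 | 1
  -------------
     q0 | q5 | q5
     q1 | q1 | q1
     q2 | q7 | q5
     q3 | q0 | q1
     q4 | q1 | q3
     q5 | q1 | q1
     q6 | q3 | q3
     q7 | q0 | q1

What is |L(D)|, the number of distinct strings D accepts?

4

The useful subgraph on states {q0, q3, q4, q5} is acyclic, so L(D) is finite; the longest accepting path visits 4 useful states, giving maximum string length 3.
Counting accepting paths from q4 by length: 1 of length 0, 1 of length 1, 2 of length 3. Total 4.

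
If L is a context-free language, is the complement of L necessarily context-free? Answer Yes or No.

No

CFLs are closed under union, so if they were also closed under complement they would be closed under intersection by De Morgan (L₁ ∩ L₂ is the complement of the union of the complements). But {aⁿbⁿcᵐ} ∩ {aᵐbⁿcⁿ} = {aⁿbⁿcⁿ} is not context-free although both operands are.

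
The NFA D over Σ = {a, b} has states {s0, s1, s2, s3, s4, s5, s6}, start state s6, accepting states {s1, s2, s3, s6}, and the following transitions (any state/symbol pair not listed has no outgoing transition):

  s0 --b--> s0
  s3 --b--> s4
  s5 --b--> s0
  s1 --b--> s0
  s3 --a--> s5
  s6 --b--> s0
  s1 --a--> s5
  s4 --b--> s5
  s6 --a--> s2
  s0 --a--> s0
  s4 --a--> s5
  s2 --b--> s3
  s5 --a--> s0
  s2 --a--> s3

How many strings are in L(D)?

4

The useful subgraph on states {s2, s3, s6} is acyclic, so L(D) is finite; the longest accepting path visits 3 useful states, giving maximum string length 2.
Counting accepting paths from s6 by length: 1 of length 0, 1 of length 1, 2 of length 2. Total 4.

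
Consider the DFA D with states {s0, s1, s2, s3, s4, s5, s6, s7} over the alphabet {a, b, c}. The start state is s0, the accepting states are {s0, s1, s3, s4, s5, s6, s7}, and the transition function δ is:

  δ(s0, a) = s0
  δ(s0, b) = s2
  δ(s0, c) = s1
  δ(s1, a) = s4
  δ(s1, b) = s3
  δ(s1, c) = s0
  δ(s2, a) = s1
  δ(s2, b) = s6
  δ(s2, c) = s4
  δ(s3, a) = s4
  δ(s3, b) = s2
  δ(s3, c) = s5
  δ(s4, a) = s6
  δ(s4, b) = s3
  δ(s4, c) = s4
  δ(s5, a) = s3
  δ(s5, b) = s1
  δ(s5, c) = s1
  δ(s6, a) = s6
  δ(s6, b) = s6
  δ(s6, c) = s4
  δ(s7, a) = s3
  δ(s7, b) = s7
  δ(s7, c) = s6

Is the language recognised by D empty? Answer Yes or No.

No

The empty string ε is accepted: the run s0 ends in the accepting state s0.
Since at least one string is accepted, L(D) is not empty.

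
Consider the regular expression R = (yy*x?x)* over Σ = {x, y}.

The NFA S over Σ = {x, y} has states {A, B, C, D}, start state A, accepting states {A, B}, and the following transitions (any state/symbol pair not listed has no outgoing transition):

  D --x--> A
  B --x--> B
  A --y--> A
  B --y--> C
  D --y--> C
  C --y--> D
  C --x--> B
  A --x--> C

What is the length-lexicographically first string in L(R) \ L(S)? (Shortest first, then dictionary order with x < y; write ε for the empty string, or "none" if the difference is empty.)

yx

The string yx is accepted by R but not by S.
No shorter string lies in the difference, and yx is the lexicographically first length-2 string in L(R) \ L(S).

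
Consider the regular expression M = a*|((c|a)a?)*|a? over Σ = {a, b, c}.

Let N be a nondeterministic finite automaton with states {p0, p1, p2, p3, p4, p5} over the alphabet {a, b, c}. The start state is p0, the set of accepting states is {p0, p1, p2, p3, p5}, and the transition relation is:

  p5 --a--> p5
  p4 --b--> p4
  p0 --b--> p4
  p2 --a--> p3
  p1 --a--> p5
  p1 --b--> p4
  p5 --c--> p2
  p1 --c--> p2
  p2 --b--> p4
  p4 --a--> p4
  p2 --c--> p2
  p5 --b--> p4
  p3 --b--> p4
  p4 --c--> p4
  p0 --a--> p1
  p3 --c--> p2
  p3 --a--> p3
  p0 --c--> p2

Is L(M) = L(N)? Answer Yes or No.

Converting the expression M to a DFA (subset construction, then merging equivalent states) gives the minimal DFA with states {m0, m1}, start state m0, accepting states {m0} and transitions m0: a→m0, b→m1, c→m0; m1: a→m1, b→m1, c→m1.
Exploring the product automaton M × N from the start pair (m0, p0), following both machines on each input symbol, reaches 6 state pairs: (m0, p0), (m0, p1), (m1, p4), (m0, p2), (m0, p5), (m0, p3).
M accepts in {m0} and N accepts in {p0, p1, p2, p3, p5}. In every reachable pair the two components are either both accepting — (m0, p0), (m0, p1), (m0, p2), (m0, p5), (m0, p3) — or both non-accepting, so no string is accepted by exactly one of the machines: L(M) \ L(N) and L(N) \ L(M) are both empty.
Hence every string is accepted by M iff it is accepted by N, and the two languages coincide.

Yes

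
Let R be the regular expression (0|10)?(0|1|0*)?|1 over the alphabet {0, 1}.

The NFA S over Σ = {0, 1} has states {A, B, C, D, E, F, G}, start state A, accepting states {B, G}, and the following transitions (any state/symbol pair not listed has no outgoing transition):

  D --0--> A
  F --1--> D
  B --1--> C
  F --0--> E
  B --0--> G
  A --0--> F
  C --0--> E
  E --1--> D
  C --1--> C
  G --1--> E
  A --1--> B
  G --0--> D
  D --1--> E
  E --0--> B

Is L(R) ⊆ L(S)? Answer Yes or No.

The empty string ε is in L(R) but not in L(S).
So L(R) ⊄ L(S).

No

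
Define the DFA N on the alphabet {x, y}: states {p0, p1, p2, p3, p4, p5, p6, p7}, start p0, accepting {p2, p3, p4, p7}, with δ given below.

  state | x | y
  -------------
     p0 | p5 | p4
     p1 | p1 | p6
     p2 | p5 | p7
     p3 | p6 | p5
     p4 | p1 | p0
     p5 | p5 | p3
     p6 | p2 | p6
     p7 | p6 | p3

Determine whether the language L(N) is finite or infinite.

State p0 is reachable from the start and can reach an accepting state, and it lies on the cycle p0 → p4 → p0.
Traversing that cycle any number of times yields accepted strings of unbounded length, so the language is infinite.

infinite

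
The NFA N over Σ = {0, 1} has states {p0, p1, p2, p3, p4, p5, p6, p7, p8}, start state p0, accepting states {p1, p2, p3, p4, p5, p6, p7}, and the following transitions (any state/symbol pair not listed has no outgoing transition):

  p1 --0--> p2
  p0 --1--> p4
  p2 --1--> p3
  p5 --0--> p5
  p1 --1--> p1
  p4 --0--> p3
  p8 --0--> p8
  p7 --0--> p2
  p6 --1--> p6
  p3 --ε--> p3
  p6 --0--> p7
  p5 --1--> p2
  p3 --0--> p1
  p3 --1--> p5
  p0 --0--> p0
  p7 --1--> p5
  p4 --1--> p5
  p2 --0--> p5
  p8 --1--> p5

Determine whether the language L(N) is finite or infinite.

State p0 is reachable from the start and can reach an accepting state, and it lies on the cycle p0 → p0.
Traversing that cycle any number of times yields accepted strings of unbounded length, so the language is infinite.

infinite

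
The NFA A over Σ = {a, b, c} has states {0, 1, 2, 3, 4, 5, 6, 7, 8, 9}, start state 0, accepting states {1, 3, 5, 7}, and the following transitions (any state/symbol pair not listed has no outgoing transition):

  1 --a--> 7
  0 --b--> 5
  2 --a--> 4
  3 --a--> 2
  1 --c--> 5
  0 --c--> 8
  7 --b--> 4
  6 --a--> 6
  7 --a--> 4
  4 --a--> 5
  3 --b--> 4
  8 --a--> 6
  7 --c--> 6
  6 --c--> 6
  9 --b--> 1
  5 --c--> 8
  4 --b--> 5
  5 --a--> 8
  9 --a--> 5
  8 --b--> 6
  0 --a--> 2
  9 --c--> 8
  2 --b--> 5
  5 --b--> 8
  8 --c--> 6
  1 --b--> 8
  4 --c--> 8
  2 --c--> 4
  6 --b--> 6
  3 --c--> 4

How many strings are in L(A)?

6

The useful subgraph on states {0, 2, 4, 5} is acyclic, so L(A) is finite; the longest accepting path visits 4 useful states, giving maximum string length 3.
Counting accepting paths from 0 by length: 1 of length 1, 1 of length 2, 4 of length 3. Total 6.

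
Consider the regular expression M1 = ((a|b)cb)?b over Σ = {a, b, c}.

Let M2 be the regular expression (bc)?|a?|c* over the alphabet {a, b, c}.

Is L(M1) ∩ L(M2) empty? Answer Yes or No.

Converting the expression M1 to a DFA (subset construction, then merging equivalent states) gives the minimal DFA with states {r0, r1, r2, r3, r4, r5, r6}, start state r0, accepting states {r2, r6} and transitions r0: a→r1, b→r2, c→r3; r1: a→r3, b→r3, c→r4; r2: a→r3, b→r3, c→r4; r3: a→r3, b→r3, c→r3; r4: a→r3, b→r5, c→r3; r5: a→r3, b→r6, c→r3; r6: a→r3, b→r3, c→r3.
Converting the expression M2 to a DFA (subset construction, then merging equivalent states) gives the minimal DFA with states {t0, t1, t2, t3, t4}, start state t0, accepting states {t0, t1, t3} and transitions t0: a→t1, b→t2, c→t3; t1: a→t4, b→t4, c→t4; t2: a→t4, b→t4, c→t1; t3: a→t4, b→t4, c→t3; t4: a→t4, b→t4, c→t4.
Exploring the product automaton M1 × M2 from the start pair (r0, t0), following both machines on each input symbol, reaches 9 state pairs: (r0, t0), (r1, t1), (r2, t2), (r3, t3), (r3, t4), (r4, t4), (r4, t1), (r5, t4), (r6, t4).
M1 accepts in {r2, r6} and M2 accepts in {t0, t1, t3}; no reachable pair has both components accepting, so no string drives both machines to acceptance simultaneously and L(M1) ∩ L(M2) = ∅.
So no string is accepted by both, and the intersection is empty.

Yes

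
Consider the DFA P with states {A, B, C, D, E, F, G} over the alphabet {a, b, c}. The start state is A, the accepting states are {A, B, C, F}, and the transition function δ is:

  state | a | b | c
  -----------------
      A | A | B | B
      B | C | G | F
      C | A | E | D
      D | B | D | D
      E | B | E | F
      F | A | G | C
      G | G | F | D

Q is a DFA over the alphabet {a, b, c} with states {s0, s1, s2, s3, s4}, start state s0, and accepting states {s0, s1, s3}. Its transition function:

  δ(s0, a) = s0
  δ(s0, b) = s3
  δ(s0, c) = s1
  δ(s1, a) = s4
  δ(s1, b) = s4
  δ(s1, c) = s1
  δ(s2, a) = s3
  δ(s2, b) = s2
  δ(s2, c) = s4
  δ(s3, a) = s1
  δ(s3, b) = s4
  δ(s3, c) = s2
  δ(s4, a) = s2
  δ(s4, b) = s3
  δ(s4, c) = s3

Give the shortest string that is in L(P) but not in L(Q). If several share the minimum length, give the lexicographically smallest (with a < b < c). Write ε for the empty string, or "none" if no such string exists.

bc

The string bc is accepted by P but not by Q.
No shorter string lies in the difference, and bc is the lexicographically first length-2 string in L(P) \ L(Q).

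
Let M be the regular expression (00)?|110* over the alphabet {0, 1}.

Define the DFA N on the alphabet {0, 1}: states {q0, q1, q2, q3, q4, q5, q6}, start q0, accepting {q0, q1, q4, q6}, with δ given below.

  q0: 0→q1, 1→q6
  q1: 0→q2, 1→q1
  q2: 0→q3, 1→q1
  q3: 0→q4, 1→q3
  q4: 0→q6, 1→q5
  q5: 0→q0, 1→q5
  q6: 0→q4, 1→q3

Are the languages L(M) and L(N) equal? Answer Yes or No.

No

The string 00 is accepted by M but rejected by N.
So L(M) ≠ L(N).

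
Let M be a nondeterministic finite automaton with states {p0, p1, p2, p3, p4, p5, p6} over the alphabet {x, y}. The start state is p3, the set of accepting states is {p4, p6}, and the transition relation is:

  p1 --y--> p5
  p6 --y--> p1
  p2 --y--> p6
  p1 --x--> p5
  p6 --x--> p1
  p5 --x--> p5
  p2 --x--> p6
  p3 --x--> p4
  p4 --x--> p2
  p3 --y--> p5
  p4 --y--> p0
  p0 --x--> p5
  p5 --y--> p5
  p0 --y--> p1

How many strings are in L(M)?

3

The useful subgraph on states {p2, p3, p4, p6} is acyclic, so L(M) is finite; the longest accepting path visits 4 useful states, giving maximum string length 3.
Counting accepting paths from p3 by length: 1 of length 1, 2 of length 3. Total 3.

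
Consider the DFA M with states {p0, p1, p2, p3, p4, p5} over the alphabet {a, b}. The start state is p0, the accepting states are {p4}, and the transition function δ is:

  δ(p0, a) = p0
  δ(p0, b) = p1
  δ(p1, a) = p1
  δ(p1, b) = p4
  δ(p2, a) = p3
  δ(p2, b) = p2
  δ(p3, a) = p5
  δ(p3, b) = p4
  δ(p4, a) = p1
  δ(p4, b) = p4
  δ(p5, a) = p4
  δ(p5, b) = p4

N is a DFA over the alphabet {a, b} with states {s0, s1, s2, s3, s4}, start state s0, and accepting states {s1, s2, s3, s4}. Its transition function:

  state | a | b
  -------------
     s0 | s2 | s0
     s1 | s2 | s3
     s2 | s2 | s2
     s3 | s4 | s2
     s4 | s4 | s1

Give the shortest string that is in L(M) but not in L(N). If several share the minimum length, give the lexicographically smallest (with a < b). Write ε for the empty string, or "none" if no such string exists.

The string bb is accepted by M but not by N.
No shorter string lies in the difference, and bb is the lexicographically first length-2 string in L(M) \ L(N).

bb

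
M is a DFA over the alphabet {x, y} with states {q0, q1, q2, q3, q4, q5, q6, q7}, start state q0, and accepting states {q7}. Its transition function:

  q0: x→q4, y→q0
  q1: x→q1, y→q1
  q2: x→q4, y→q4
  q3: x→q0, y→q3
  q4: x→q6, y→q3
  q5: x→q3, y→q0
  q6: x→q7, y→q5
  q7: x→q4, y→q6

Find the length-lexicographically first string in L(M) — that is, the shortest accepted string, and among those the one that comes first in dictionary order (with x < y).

xxx

A breadth-first search from q0 reaches an accepting state first via the path q0 → q4 → q6 → q7 on input xxx.
No string of length < 3 is accepted (BFS exhausts all shorter strings without reaching an accepting state), and xxx is the lexicographically least accepting string of length 3.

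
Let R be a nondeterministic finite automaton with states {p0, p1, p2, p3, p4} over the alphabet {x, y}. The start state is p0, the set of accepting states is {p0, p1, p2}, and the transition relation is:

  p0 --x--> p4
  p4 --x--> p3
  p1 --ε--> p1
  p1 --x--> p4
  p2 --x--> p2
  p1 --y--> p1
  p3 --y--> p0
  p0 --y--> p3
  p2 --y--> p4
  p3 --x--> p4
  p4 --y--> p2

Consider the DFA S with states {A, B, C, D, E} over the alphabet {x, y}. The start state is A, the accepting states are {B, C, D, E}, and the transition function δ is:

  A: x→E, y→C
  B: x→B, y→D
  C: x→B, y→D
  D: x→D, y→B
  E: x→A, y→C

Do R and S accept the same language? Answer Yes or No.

The empty string ε is accepted by R but rejected by S.
So L(R) ≠ L(S).

No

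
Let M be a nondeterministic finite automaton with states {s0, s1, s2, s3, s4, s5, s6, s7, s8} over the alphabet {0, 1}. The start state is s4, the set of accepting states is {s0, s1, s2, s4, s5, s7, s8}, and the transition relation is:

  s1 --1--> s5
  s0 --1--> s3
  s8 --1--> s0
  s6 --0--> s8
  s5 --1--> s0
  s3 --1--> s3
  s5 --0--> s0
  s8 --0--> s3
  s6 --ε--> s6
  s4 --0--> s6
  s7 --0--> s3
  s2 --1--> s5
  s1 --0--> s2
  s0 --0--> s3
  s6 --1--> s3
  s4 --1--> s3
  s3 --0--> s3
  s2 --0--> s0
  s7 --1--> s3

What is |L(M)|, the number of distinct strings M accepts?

The useful subgraph on states {s0, s4, s6, s8} is acyclic, so L(M) is finite; the longest accepting path visits 4 useful states, giving maximum string length 3.
Counting accepting paths from s4 by length: 1 of length 0, 1 of length 2, 1 of length 3. Total 3.

3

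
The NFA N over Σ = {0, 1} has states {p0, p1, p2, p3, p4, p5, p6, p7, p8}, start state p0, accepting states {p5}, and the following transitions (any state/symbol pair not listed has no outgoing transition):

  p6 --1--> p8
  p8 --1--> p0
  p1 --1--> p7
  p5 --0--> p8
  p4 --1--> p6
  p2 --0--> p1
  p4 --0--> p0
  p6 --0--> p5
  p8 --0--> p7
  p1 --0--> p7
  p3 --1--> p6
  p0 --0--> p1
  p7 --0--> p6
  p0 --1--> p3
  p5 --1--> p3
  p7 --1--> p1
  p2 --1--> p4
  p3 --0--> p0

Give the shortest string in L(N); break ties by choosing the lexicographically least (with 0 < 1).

110

A breadth-first search from p0 reaches an accepting state first via the path p0 → p3 → p6 → p5 on input 110.
No string of length < 3 is accepted (BFS exhausts all shorter strings without reaching an accepting state), and 110 is the lexicographically least accepting string of length 3.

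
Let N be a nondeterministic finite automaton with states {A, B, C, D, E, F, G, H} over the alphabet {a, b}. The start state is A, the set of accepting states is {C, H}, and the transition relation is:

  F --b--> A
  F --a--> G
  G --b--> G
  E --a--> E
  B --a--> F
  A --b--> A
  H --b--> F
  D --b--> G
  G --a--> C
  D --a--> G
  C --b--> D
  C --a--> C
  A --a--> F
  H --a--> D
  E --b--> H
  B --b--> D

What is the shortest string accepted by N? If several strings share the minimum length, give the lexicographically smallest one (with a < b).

A breadth-first search from A reaches an accepting state first via the path A → F → G → C on input aaa.
No string of length < 3 is accepted (BFS exhausts all shorter strings without reaching an accepting state), and aaa is the lexicographically least accepting string of length 3.

aaa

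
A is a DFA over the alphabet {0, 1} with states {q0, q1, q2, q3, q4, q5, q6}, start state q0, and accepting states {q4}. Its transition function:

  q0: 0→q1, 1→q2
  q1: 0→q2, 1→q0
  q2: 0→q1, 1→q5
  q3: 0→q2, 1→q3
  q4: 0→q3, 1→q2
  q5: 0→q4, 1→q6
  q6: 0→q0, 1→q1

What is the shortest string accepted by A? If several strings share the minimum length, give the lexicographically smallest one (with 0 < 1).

110

A breadth-first search from q0 reaches an accepting state first via the path q0 → q2 → q5 → q4 on input 110.
No string of length < 3 is accepted (BFS exhausts all shorter strings without reaching an accepting state), and 110 is the lexicographically least accepting string of length 3.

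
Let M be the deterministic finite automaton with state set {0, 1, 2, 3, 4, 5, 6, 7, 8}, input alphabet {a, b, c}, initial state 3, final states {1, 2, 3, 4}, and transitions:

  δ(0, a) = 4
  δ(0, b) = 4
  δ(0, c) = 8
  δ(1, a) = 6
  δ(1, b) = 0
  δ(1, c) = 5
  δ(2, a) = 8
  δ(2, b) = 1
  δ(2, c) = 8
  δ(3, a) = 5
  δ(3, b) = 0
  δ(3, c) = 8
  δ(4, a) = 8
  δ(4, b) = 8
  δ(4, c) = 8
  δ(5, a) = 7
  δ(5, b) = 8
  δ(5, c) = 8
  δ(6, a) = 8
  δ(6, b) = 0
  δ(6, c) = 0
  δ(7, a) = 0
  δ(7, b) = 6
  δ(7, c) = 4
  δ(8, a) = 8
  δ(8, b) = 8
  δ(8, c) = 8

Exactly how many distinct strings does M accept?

The useful subgraph on states {0, 3, 4, 5, 6, 7} is acyclic, so L(M) is finite; the longest accepting path visits 6 useful states, giving maximum string length 5.
Counting accepting paths from 3 by length: 1 of length 0, 2 of length 2, 1 of length 3, 2 of length 4, 4 of length 5. Total 10.

10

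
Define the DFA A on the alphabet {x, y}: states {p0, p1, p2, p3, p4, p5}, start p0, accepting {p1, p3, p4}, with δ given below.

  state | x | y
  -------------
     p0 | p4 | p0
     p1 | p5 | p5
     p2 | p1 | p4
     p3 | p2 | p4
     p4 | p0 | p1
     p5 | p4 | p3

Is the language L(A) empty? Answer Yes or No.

No

The string x is accepted: the run p0 → p4 ends in the accepting state p4.
Since at least one string is accepted, L(A) is not empty.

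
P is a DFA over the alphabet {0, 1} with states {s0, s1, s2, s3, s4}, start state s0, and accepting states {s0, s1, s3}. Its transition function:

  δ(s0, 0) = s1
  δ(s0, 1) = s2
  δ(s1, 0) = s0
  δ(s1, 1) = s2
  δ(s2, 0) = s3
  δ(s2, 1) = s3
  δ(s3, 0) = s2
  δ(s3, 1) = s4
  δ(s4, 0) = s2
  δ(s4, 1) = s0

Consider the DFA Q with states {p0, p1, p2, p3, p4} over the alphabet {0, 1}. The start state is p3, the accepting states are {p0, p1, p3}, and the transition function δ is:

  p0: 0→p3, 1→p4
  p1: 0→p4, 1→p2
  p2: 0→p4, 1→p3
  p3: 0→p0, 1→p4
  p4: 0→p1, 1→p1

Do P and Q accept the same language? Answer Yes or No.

Exploring the product automaton P × Q from the start pair (s0, p3), following both machines on each input symbol, reaches 5 state pairs: (s0, p3), (s1, p0), (s2, p4), (s3, p1), (s4, p2).
P accepts in {s0, s1, s3} and Q accepts in {p0, p1, p3}. In every reachable pair the two components are either both accepting — (s0, p3), (s1, p0), (s3, p1) — or both non-accepting, so no string is accepted by exactly one of the machines: L(P) \ L(Q) and L(Q) \ L(P) are both empty.
Hence every string is accepted by P iff it is accepted by Q, and the two languages coincide.

Yes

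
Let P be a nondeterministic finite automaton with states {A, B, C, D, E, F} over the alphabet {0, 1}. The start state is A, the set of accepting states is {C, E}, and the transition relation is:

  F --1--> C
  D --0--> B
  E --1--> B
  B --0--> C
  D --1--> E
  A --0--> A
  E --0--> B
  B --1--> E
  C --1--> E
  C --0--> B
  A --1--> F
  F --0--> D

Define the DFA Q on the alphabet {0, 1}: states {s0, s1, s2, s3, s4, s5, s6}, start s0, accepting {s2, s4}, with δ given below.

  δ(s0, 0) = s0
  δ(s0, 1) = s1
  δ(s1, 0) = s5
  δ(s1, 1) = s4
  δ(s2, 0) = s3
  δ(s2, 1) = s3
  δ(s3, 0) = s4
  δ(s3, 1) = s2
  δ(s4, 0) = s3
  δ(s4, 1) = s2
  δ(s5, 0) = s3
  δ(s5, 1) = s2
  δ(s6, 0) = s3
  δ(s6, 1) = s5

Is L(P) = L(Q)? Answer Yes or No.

Yes

Exploring the product automaton P × Q from the start pair (A, s0), following both machines on each input symbol, reaches 6 state pairs: (A, s0), (F, s1), (D, s5), (C, s4), (B, s3), (E, s2).
P accepts in {C, E} and Q accepts in {s2, s4}. In every reachable pair the two components are either both accepting — (C, s4), (E, s2) — or both non-accepting, so no string is accepted by exactly one of the machines: L(P) \ L(Q) and L(Q) \ L(P) are both empty.
Hence every string is accepted by P iff it is accepted by Q, and the two languages coincide.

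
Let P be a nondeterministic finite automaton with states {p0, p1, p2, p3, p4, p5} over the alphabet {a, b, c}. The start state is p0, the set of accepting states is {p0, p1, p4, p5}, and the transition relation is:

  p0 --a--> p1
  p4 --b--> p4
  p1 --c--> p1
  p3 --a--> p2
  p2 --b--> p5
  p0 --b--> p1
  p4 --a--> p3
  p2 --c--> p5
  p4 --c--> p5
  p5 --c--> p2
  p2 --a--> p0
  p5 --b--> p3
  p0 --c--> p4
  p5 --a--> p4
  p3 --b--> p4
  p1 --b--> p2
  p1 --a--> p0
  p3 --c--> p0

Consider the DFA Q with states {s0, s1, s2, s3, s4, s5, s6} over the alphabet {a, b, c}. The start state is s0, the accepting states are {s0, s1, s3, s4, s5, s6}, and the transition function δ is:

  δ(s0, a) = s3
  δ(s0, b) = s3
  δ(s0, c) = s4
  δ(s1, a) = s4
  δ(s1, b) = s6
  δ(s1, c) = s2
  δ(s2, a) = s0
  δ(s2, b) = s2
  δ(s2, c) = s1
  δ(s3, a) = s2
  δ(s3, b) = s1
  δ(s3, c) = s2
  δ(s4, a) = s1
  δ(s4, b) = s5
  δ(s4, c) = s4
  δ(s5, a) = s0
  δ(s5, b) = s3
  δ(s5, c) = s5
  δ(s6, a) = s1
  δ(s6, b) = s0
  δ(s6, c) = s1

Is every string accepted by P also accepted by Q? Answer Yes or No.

No

The string aa is in L(P) but not in L(Q).
So L(P) ⊄ L(Q).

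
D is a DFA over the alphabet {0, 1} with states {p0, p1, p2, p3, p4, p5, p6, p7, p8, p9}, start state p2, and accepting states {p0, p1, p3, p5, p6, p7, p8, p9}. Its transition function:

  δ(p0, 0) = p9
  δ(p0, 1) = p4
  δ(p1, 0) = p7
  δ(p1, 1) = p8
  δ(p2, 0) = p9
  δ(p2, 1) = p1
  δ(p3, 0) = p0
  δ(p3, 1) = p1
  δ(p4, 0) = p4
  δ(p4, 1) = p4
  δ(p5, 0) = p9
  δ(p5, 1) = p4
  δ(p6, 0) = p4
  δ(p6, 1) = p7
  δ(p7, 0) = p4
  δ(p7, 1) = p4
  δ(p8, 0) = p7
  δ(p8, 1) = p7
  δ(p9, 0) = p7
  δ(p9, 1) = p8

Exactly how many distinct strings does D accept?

10

The useful subgraph on states {p1, p2, p7, p8, p9} is acyclic, so L(D) is finite; the longest accepting path visits 4 useful states, giving maximum string length 3.
Counting accepting paths from p2 by length: 2 of length 1, 4 of length 2, 4 of length 3. Total 10.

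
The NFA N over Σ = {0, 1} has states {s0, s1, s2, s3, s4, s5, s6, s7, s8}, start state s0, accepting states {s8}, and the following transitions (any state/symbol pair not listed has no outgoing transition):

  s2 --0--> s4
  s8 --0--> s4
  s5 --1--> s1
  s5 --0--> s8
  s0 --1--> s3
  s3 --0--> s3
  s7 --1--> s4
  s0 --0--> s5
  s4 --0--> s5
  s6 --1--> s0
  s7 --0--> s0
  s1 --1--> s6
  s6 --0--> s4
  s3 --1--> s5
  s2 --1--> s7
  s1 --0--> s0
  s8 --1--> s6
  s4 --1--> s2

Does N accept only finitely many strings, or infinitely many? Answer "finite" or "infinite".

State s3 is reachable from the start and can reach an accepting state, and it lies on the cycle s3 → s3.
Traversing that cycle any number of times yields accepted strings of unbounded length, so the language is infinite.

infinite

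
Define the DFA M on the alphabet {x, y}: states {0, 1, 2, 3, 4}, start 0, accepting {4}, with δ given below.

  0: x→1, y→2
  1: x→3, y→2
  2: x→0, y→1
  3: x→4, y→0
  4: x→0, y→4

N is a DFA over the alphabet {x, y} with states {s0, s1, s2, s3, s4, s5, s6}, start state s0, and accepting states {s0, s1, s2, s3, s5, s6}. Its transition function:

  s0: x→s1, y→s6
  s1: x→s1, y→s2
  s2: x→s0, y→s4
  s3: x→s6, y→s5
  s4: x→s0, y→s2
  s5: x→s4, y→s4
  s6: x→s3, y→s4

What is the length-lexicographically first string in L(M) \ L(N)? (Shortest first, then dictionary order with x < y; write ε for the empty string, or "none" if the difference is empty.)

The string xxxyy is accepted by M but not by N.
No shorter string lies in the difference, and xxxyy is the lexicographically first length-5 string in L(M) \ L(N).

xxxyy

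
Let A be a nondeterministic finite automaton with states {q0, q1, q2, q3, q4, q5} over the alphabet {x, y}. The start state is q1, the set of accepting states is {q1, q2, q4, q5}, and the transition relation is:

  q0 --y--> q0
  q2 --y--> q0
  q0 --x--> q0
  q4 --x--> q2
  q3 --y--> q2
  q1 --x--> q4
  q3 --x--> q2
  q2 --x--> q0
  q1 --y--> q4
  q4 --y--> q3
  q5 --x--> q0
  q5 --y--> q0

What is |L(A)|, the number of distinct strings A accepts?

The useful subgraph on states {q1, q2, q3, q4} is acyclic, so L(A) is finite; the longest accepting path visits 4 useful states, giving maximum string length 3.
Counting accepting paths from q1 by length: 1 of length 0, 2 of length 1, 2 of length 2, 4 of length 3. Total 9.

9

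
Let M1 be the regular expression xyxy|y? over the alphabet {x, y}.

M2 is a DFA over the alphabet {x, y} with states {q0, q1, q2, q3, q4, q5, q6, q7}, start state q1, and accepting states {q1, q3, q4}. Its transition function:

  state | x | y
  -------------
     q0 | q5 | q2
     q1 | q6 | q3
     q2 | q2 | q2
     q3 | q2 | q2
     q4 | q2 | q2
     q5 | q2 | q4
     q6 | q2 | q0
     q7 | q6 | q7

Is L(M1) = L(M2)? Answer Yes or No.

Yes

Converting the expression M1 to a DFA (subset construction, then merging equivalent states) gives the minimal DFA with states {r0, r1, r2, r3, r4, r5}, start state r0, accepting states {r0, r2} and transitions r0: x→r1, y→r2; r1: x→r3, y→r4; r2: x→r3, y→r3; r3: x→r3, y→r3; r4: x→r5, y→r3; r5: x→r3, y→r2.
Exploring the product automaton M1 × M2 from the start pair (r0, q1), following both machines on each input symbol, reaches 7 state pairs: (r0, q1), (r1, q6), (r2, q3), (r3, q2), (r4, q0), (r5, q5), (r2, q4).
M1 accepts in {r0, r2} and M2 accepts in {q1, q3, q4}. In every reachable pair the two components are either both accepting — (r0, q1), (r2, q3), (r2, q4) — or both non-accepting, so no string is accepted by exactly one of the machines: L(M1) \ L(M2) and L(M2) \ L(M1) are both empty.
Hence every string is accepted by M1 iff it is accepted by M2, and the two languages coincide.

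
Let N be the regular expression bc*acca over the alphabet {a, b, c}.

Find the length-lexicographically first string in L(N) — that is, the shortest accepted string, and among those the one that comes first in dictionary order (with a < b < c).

bacca

By inspection of the expression, no string of length less than 5 matches, and bacca is the lexicographically first match of length 5.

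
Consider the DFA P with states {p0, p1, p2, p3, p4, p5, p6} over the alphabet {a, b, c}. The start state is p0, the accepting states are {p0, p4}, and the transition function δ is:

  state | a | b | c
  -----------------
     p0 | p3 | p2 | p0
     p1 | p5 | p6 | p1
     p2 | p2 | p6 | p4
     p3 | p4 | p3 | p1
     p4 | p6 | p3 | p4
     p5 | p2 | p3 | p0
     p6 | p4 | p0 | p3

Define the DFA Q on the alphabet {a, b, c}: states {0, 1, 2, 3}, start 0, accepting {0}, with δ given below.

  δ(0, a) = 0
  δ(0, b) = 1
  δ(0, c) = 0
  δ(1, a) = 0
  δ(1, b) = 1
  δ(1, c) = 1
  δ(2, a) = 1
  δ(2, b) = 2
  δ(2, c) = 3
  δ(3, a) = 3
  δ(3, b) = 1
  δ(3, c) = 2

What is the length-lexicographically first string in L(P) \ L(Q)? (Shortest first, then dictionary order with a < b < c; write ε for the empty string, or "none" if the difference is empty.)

bc

The string bc is accepted by P but not by Q.
No shorter string lies in the difference, and bc is the lexicographically first length-2 string in L(P) \ L(Q).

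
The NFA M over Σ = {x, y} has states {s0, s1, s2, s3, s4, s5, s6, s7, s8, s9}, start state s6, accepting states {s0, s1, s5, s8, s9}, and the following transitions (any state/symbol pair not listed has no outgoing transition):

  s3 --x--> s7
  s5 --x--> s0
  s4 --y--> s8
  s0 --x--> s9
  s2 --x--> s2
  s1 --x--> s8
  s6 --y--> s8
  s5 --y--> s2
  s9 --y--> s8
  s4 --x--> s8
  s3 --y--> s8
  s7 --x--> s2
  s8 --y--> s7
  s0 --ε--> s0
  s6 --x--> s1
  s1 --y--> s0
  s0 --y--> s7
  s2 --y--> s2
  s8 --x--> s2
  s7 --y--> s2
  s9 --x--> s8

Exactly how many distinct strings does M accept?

The useful subgraph on states {s0, s1, s6, s8, s9} is acyclic, so L(M) is finite; the longest accepting path visits 5 useful states, giving maximum string length 4.
Counting accepting paths from s6 by length: 2 of length 1, 2 of length 2, 1 of length 3, 2 of length 4. Total 7.

7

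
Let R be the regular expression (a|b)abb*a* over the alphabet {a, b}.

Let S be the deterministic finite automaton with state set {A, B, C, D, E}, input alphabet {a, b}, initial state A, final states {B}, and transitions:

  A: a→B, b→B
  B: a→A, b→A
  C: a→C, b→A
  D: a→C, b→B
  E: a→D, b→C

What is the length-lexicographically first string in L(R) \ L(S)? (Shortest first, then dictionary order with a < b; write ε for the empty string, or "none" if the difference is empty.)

The string aaba is accepted by R but not by S.
No shorter string lies in the difference, and aaba is the lexicographically first length-4 string in L(R) \ L(S).

aaba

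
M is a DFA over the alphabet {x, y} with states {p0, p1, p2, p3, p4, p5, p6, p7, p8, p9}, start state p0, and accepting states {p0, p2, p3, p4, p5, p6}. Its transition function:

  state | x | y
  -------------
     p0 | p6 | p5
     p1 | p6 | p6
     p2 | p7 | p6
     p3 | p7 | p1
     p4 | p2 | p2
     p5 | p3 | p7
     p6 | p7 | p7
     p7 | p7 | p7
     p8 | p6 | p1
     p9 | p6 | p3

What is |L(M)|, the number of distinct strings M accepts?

6

The useful subgraph on states {p0, p1, p3, p5, p6} is acyclic, so L(M) is finite; the longest accepting path visits 5 useful states, giving maximum string length 4.
Counting accepting paths from p0 by length: 1 of length 0, 2 of length 1, 1 of length 2, 2 of length 4. Total 6.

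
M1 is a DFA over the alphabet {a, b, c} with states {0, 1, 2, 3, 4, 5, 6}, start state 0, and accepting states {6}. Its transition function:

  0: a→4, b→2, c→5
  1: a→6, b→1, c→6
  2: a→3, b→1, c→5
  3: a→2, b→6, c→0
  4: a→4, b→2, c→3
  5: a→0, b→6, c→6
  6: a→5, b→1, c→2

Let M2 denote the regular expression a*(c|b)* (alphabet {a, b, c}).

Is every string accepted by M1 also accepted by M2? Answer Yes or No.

No

The string bab is in L(M1) but not in L(M2).
So L(M1) ⊄ L(M2).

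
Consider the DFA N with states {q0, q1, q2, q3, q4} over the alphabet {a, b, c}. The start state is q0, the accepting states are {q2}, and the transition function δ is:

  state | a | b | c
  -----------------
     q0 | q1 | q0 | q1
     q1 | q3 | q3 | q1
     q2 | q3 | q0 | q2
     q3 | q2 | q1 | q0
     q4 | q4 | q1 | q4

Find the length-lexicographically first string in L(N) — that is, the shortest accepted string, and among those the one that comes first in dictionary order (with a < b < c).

aaa

A breadth-first search from q0 reaches an accepting state first via the path q0 → q1 → q3 → q2 on input aaa.
No string of length < 3 is accepted (BFS exhausts all shorter strings without reaching an accepting state), and aaa is the lexicographically least accepting string of length 3.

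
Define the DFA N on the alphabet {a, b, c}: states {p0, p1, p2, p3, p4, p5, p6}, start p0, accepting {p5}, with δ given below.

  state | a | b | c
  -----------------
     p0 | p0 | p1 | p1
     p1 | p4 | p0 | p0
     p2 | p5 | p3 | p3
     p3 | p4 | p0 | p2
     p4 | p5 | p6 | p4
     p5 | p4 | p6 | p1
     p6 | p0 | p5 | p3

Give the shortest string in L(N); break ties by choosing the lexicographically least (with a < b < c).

A breadth-first search from p0 reaches an accepting state first via the path p0 → p1 → p4 → p5 on input baa.
No string of length < 3 is accepted (BFS exhausts all shorter strings without reaching an accepting state), and baa is the lexicographically least accepting string of length 3.

baa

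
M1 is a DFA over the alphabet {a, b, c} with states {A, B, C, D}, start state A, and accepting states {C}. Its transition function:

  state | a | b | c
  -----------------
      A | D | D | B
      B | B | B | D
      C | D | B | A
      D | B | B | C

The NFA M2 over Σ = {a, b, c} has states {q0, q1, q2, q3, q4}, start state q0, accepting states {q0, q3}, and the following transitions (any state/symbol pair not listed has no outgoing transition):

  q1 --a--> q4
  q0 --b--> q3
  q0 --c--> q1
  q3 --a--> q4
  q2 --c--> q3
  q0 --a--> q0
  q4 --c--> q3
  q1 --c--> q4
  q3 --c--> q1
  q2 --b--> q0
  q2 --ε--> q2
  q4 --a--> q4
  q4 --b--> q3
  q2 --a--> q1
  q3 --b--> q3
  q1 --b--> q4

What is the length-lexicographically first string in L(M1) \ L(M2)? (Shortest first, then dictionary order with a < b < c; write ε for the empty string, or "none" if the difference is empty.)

ac

The string ac is accepted by M1 but not by M2.
No shorter string lies in the difference, and ac is the lexicographically first length-2 string in L(M1) \ L(M2).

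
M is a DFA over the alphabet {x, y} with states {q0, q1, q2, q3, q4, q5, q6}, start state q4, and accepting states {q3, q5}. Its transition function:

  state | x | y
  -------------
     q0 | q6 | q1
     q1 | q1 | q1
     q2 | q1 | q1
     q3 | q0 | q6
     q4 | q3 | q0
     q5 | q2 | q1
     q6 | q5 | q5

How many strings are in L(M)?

The useful subgraph on states {q0, q3, q4, q5, q6} is acyclic, so L(M) is finite; the longest accepting path visits 5 useful states, giving maximum string length 4.
Counting accepting paths from q4 by length: 1 of length 1, 4 of length 3, 2 of length 4. Total 7.

7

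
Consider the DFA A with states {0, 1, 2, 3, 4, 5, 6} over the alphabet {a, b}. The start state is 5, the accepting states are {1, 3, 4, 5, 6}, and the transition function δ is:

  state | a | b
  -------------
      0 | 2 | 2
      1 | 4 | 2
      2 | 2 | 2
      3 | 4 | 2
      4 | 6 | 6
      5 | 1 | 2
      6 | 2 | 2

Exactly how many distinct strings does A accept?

The useful subgraph on states {1, 4, 5, 6} is acyclic, so L(A) is finite; the longest accepting path visits 4 useful states, giving maximum string length 3.
Counting accepting paths from 5 by length: 1 of length 0, 1 of length 1, 1 of length 2, 2 of length 3. Total 5.

5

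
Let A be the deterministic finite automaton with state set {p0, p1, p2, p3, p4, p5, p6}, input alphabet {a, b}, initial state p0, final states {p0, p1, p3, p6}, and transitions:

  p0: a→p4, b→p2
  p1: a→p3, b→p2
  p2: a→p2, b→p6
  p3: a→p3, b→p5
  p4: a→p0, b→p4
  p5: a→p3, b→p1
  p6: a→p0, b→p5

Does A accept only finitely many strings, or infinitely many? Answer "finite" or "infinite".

State p2 is reachable from the start and can reach an accepting state, and it lies on the cycle p2 → p2.
Traversing that cycle any number of times yields accepted strings of unbounded length, so the language is infinite.

infinite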